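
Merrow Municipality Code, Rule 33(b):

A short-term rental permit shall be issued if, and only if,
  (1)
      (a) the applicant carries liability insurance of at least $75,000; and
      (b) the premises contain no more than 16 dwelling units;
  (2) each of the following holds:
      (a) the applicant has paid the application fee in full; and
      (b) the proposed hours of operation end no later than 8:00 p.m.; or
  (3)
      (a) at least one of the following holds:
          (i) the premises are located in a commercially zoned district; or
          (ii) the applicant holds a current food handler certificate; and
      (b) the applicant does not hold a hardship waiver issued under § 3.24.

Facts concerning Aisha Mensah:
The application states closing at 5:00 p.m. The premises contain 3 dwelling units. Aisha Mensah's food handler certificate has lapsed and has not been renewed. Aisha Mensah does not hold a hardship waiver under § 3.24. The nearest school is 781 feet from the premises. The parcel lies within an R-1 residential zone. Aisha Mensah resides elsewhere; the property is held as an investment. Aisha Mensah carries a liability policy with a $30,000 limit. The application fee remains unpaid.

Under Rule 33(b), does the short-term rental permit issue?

(a) insurance ≥ $75,000 — not satisfied.
(b) ≤ 16 units — satisfied.
(1): F AND T → false.
(a) fee paid — not met.
(b) closes by 8 p.m. — satisfied.
(2) = F AND T = false.
(i) commercially zoned — fails.
(ii) food handler cert. — fails.
So (a) is not satisfied (F OR F).
(b) not (hardship waiver) — satisfied.
(3): F AND T → false.
So Overall is not satisfied (F OR F OR F).

No — denied.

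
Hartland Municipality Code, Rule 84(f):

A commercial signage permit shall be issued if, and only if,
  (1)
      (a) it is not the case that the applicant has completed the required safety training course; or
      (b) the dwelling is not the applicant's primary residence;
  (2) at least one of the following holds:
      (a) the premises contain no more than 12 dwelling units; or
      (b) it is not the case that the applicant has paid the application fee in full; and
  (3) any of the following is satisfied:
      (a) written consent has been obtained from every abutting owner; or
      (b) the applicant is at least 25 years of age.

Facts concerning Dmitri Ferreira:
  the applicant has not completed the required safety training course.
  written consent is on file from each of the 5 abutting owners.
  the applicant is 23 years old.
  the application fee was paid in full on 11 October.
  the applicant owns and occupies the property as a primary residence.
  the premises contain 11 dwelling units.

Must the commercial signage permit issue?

(a) not (safety training) — met.
(b) not (primary residence) — not satisfied.
(1) = T OR F = true.
(a) ≤ 12 units — met.
(b) not (fee paid) — not satisfied.
(2) = T OR F = true.
(a) all abutters consent — satisfied.
(b) age ≥ 25 — not met.
So (3) is satisfied (T OR F).
Overall: T AND T AND T → true.

Yes — granted.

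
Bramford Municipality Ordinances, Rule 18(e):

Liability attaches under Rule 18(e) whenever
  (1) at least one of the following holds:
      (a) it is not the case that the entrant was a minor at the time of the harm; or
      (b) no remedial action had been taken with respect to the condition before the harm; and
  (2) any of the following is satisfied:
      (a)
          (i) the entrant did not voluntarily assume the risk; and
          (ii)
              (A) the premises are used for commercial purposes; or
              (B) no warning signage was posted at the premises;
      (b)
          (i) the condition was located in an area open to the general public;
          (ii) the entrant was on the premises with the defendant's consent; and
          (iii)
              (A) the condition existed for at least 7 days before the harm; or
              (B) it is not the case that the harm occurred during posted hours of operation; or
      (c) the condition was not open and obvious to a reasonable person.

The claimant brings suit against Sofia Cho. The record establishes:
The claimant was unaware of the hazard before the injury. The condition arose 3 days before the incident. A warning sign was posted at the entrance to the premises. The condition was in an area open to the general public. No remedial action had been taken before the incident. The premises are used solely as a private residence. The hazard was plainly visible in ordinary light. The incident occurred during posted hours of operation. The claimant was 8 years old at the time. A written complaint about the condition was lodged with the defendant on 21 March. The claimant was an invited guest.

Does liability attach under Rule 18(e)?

No — not liable.

(a) not (entrant a minor) — fails.
(b) no remedial action — met.
(1): F OR T → true.
(i) no assumed risk — satisfied.
(A) commercial use — not met.
(B) no signage posted — fails.
So (ii) is not satisfied (F OR F).
So (a) is not satisfied (T AND F).
(i) public area — met.
(ii) consent to enter — satisfied.
(A) condition ≥7 days old — fails.
(B) not (during posted hours) — not satisfied.
(iii) = F OR F = false.
(b): T AND T AND F → false.
(c) not open/obvious — not met.
So (2) is not satisfied (F OR F OR F).
Overall: T AND F → false.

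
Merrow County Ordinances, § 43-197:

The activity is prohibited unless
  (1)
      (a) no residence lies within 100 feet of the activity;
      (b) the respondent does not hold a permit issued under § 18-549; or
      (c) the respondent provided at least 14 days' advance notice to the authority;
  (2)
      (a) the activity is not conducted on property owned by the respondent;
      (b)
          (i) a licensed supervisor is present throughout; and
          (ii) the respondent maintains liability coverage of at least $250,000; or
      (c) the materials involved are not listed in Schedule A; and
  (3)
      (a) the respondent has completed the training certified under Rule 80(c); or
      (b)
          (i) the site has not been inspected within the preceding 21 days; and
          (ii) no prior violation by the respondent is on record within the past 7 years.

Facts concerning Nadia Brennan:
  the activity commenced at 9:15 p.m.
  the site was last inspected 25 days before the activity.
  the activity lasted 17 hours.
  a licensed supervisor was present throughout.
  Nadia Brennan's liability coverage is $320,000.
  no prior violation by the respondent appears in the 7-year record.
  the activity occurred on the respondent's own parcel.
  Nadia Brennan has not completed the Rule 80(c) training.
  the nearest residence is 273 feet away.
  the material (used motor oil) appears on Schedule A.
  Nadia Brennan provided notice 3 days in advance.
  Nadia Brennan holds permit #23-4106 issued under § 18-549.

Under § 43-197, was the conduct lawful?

(a) no residence in 100 ft — satisfied.
(b) not (holds permit) — not satisfied.
(c) ≥14 days' notice — not met.
(1): T OR F OR F → true.
(a) not (own property) — not met.
(i) supervisor present — holds.
(ii) coverage ≥ $250,000 — met.
(b) = T AND T = true.
(c) not (Schedule A material) — not satisfied.
(2): F OR T OR F → true.
(a) training certified — not satisfied.
(i) not (site inspected) — holds.
(ii) no prior violation — holds.
So (b) is satisfied (T AND T).
(3) = F OR T = true.
So Overall is satisfied (T AND T AND T).

Yes — lawful.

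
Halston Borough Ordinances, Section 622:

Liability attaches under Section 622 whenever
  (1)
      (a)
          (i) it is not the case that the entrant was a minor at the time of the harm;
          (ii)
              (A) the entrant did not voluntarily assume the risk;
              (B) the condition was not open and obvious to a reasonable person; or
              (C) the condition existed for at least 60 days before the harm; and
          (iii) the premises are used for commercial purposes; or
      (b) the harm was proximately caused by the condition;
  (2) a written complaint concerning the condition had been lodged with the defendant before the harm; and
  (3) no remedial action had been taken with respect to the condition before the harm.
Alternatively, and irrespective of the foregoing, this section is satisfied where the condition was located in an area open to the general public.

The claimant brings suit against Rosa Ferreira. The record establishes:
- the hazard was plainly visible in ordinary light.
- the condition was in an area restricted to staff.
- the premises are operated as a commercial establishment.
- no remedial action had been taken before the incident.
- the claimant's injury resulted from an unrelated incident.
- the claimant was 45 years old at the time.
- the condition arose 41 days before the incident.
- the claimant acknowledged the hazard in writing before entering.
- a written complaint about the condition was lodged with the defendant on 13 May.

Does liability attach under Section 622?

(i) not (entrant a minor) — satisfied.
(A) no assumed risk — not satisfied.
(B) not open/obvious — not met.
(C) condition ≥60 days old — not met.
(ii) = F OR F OR F = false.
(iii) commercial use — met.
(a): T AND F AND T → false.
(b) proximate cause — not met.
So (1) is not satisfied (F OR F).
(2) complaint lodged — satisfied.
(3) no remedial action — holds.
Overall: F AND T AND T → false.
Exception (public area) — not satisfied.
Result: main false OR exception false → false.

No — not liable.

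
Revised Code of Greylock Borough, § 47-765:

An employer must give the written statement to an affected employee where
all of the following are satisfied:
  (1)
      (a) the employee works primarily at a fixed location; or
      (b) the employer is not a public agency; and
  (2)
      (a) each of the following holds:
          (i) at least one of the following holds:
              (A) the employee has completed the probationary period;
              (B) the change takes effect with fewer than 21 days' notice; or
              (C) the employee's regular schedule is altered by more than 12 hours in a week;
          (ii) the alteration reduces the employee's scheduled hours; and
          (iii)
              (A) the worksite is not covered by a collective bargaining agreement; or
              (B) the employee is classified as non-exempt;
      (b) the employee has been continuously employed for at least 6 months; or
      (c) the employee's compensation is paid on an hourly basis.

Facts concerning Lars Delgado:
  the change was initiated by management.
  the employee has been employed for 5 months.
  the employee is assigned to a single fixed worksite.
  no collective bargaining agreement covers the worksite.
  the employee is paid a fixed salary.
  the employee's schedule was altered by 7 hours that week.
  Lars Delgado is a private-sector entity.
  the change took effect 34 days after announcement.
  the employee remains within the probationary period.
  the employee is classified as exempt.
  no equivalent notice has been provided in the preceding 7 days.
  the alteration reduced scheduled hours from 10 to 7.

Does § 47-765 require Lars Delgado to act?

(a) fixed location — met.
(b) not (public agency) — holds.
So (1) is satisfied (T OR T).
(A) past probation — not met.
(B) < 21 days' notice — not met.
(C) schedule shift > 12h — fails.
So (i) is not satisfied (F OR F OR F).
(ii) hours reduced — holds.
(A) no CBA — satisfied.
(B) non-exempt — not satisfied.
So (iii) is satisfied (T OR F).
(a) = F AND T AND T = false.
(b) tenure ≥ 6 mo. — not met.
(c) hourly-paid — fails.
So (2) is not satisfied (F OR F OR F).
So Overall is not satisfied (T AND F).

No — not required.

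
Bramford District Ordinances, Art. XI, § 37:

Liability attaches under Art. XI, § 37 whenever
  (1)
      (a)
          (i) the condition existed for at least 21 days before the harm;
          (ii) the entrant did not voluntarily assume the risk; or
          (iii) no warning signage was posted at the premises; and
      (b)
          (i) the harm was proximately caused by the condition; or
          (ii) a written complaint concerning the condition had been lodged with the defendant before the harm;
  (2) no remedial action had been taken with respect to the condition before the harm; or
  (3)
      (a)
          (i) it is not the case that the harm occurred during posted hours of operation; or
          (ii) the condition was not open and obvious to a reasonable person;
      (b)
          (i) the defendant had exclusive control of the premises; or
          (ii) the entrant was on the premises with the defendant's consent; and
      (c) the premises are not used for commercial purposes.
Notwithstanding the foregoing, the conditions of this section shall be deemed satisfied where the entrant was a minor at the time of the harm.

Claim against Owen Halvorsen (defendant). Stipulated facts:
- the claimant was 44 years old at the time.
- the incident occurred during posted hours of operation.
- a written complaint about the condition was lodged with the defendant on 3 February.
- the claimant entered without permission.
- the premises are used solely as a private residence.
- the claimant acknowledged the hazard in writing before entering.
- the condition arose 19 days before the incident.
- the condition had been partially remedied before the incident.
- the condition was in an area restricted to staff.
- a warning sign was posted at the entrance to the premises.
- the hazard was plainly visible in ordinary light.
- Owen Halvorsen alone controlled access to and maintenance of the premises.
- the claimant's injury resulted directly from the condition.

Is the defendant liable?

No — not liable.

(i) condition ≥21 days old — fails.
(ii) no assumed risk — not satisfied.
(iii) no signage posted — not met.
So (a) is not satisfied (F OR F OR F).
(i) proximate cause — satisfied.
(ii) complaint lodged — holds.
(b): T OR T → true.
(1): F AND T → false.
(2) no remedial action — not satisfied.
(i) not (during posted hours) — not satisfied.
(ii) not open/obvious — not met.
(a): F OR F → false.
(i) exclusive control — met.
(ii) consent to enter — fails.
(b) = T OR F = true.
(c) not (commercial use) — holds.
So (3) is not satisfied (F AND T AND T).
So Overall is not satisfied (F OR F OR F).
Exception (entrant a minor) — not satisfied.
Result: main false OR exception false → false.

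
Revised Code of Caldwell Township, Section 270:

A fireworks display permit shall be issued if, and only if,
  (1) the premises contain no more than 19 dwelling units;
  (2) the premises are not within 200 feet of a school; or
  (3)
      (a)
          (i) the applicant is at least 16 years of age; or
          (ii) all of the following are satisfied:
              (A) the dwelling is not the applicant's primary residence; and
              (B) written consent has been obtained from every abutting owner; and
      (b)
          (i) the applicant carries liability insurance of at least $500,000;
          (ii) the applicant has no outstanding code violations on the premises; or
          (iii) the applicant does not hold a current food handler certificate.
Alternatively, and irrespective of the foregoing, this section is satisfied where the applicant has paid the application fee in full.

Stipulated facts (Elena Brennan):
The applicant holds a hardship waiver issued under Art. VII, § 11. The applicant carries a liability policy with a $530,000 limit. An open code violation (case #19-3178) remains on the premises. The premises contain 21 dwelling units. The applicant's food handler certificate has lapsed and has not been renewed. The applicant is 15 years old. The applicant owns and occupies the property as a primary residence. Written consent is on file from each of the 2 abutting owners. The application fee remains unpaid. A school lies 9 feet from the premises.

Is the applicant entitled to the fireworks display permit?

(1) ≤ 19 units — not satisfied.
(2) ≥200 ft from school — not met.
(i) age ≥ 16 — fails.
(A) not (primary residence) — not satisfied.
(B) all abutters consent — satisfied.
(ii) = F AND T = false.
(a) = F OR F = false.
(i) insurance ≥ $500,000 — holds.
(ii) no code violations — not satisfied.
(iii) not (food handler cert.) — satisfied.
(b): T OR F OR T → true.
(3): F AND T → false.
Overall: F OR F OR F → false.
Exception (fee paid) — not satisfied.
Result: main false OR exception false → false.

No — denied.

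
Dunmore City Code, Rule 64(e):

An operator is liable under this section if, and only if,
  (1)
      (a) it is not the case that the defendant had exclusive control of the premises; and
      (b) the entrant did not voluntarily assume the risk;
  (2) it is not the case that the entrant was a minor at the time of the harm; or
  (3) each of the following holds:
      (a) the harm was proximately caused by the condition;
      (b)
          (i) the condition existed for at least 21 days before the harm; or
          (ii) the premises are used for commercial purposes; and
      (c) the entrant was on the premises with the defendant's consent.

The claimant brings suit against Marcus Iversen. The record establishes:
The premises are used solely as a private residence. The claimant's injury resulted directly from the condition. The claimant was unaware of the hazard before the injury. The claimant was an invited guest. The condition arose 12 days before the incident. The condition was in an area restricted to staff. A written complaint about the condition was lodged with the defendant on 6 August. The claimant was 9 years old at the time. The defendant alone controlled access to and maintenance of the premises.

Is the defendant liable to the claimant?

No — not liable.

(a) not (exclusive control) — fails.
(b) no assumed risk — met.
(1) = F AND T = false.
(2) not (entrant a minor) — fails.
(a) proximate cause — holds.
(i) condition ≥21 days old — not met.
(ii) commercial use — not met.
So (b) is not satisfied (F OR F).
(c) consent to enter — holds.
So (3) is not satisfied (T AND F AND T).
Overall: F OR F OR F → false.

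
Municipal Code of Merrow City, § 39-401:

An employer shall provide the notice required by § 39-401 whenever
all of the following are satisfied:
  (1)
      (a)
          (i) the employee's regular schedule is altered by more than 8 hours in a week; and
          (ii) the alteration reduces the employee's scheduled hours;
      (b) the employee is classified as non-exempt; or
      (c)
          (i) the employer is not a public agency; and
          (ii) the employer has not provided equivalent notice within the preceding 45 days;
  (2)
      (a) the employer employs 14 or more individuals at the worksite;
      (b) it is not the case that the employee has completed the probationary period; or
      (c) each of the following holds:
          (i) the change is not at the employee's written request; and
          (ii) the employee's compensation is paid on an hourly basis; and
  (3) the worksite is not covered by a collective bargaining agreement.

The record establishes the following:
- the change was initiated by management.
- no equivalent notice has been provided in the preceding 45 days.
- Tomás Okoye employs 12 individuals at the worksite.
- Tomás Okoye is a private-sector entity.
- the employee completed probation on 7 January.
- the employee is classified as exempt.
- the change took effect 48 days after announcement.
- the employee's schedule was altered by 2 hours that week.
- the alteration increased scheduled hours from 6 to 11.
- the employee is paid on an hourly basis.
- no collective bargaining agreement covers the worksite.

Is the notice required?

(i) schedule shift > 8h — fails.
(ii) hours reduced — not met.
(a): F AND F → false.
(b) non-exempt — not met.
(i) not (public agency) — satisfied.
(ii) no recent notice — met.
(c): T AND T → true.
(1): F OR F OR T → true.
(a) ≥ 14 at site — not met.
(b) not (past probation) — fails.
(i) not employee-requested — holds.
(ii) hourly-paid — holds.
(c): T AND T → true.
(2) = F OR F OR T = true.
(3) no CBA — met.
Overall = T AND T AND T = true.

Yes — required.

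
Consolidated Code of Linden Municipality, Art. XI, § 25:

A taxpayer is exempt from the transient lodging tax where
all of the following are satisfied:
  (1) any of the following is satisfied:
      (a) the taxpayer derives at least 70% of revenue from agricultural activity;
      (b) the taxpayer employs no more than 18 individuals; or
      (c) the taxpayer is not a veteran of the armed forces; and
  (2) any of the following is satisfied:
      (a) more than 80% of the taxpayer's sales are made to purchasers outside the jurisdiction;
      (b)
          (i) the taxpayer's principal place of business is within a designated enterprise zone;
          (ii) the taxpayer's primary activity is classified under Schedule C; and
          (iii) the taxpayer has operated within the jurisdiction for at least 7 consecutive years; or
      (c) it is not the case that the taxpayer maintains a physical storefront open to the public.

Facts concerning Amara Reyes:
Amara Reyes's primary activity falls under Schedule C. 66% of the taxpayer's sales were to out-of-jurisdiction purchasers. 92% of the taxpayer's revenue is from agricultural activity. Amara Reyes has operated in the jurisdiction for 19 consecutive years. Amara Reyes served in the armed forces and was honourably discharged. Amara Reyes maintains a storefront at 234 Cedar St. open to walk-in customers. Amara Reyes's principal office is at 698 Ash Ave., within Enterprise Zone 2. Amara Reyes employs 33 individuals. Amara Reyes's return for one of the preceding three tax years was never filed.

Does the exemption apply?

Yes — exempt.

(a) ≥70% agricultural — satisfied.
(b) ≤ 18 employees — fails.
(c) not (veteran) — fails.
So (1) is satisfied (T OR F OR F).
(a) >80% out-of-jur. sales — not satisfied.
(i) in enterprise zone — satisfied.
(ii) Schedule C activity — holds.
(iii) ≥ 7 yrs in jurisdiction — satisfied.
So (b) is satisfied (T AND T AND T).
(c) not (has storefront) — not met.
So (2) is satisfied (F OR T OR F).
Overall = T AND T = true.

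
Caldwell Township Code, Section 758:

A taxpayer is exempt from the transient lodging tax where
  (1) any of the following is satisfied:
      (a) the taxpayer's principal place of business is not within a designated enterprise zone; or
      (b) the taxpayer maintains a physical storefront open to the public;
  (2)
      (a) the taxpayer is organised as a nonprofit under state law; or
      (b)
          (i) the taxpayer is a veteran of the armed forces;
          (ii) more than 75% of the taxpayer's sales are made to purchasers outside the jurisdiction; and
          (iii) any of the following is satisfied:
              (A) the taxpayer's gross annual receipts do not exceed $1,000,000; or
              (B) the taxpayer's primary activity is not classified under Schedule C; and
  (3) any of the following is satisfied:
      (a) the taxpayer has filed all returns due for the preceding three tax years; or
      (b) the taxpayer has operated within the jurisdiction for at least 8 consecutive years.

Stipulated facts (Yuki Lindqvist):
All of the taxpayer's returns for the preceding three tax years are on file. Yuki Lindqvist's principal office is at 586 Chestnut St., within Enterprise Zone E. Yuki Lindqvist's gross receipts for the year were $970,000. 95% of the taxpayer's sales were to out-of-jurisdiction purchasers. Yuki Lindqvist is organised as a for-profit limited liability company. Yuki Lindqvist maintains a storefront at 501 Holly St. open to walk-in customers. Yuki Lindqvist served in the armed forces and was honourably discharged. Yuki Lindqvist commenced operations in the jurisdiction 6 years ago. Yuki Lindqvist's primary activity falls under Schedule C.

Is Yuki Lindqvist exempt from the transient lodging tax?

(a) not (in enterprise zone) — fails.
(b) has storefront — holds.
(1) = F OR T = true.
(a) nonprofit — not satisfied.
(i) veteran — satisfied.
(ii) >75% out-of-jur. sales — satisfied.
(A) receipts ≤ $1,000,000 — holds.
(B) not (Schedule C activity) — fails.
(iii): T OR F → true.
So (b) is satisfied (T AND T AND T).
(2) = F OR T = true.
(a) returns current — satisfied.
(b) ≥ 8 yrs in jurisdiction — fails.
(3): T OR F → true.
Overall: T AND T AND T → true.

Yes — exempt.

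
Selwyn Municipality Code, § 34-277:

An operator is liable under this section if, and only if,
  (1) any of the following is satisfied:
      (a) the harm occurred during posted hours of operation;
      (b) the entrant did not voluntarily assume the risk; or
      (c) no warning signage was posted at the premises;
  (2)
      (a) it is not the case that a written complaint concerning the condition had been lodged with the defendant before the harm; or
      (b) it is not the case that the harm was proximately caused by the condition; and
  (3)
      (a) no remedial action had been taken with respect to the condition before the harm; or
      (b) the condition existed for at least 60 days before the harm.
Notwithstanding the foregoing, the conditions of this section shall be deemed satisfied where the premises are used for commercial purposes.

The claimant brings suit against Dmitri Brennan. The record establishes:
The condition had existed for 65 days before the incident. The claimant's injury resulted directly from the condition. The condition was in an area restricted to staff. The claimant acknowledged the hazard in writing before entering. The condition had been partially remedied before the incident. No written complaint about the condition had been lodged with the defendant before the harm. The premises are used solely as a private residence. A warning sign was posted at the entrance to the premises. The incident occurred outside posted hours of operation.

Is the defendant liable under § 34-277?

No — not liable.

(a) during posted hours — fails.
(b) no assumed risk — not satisfied.
(c) no signage posted — fails.
(1) = F OR F OR F = false.
(a) not (complaint lodged) — holds.
(b) not (proximate cause) — fails.
(2): T OR F → true.
(a) no remedial action — not satisfied.
(b) condition ≥60 days old — holds.
So (3) is satisfied (F OR T).
So Overall is not satisfied (F AND T AND T).
Exception (commercial use) — not satisfied.
Result: main false OR exception false → false.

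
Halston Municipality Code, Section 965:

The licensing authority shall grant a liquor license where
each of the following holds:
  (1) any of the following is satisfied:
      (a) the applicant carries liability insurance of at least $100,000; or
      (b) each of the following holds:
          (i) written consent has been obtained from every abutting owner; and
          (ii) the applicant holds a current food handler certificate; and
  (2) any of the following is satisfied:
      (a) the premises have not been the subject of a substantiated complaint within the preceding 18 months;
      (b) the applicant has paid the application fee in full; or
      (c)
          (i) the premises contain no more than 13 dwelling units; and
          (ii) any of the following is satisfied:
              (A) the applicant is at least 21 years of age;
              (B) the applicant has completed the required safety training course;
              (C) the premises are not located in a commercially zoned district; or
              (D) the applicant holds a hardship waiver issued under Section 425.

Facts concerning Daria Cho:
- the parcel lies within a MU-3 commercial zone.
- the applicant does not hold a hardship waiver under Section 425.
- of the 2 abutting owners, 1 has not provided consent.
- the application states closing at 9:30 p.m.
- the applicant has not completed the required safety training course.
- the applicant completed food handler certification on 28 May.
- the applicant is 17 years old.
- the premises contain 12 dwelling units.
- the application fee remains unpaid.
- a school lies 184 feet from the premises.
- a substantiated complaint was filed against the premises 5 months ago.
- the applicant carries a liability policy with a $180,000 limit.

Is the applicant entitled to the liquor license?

No — denied.

(a) insurance ≥ $100,000 — satisfied.
(i) all abutters consent — not met.
(ii) food handler cert. — holds.
(b) = F AND T = false.
(1): T OR F → true.
(a) no complaint in 18 mo. — fails.
(b) fee paid — fails.
(i) ≤ 13 units — satisfied.
(A) age ≥ 21 — fails.
(B) safety training — not met.
(C) not (commercially zoned) — not met.
(D) hardship waiver — fails.
(ii): F OR F OR F OR F → false.
So (c) is not satisfied (T AND F).
So (2) is not satisfied (F OR F OR F).
Overall: T AND F → false.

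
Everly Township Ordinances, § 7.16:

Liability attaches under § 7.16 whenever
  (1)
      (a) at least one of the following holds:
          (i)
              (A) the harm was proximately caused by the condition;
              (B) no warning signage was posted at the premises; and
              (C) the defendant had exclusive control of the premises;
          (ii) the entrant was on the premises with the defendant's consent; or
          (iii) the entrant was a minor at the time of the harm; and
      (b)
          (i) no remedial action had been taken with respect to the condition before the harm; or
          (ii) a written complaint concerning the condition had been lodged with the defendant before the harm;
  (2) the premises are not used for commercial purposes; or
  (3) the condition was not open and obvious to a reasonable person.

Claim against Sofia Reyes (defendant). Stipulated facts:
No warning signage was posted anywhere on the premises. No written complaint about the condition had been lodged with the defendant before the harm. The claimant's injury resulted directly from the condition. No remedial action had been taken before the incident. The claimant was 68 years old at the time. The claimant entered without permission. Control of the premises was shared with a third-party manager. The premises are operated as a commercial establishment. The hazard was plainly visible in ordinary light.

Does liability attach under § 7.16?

(A) proximate cause — satisfied.
(B) no signage posted — satisfied.
(C) exclusive control — not met.
So (i) is not satisfied (T AND T AND F).
(ii) consent to enter — not met.
(iii) entrant a minor — not satisfied.
(a): F OR F OR F → false.
(i) no remedial action — met.
(ii) complaint lodged — not satisfied.
So (b) is satisfied (T OR F).
(1): F AND T → false.
(2) not (commercial use) — not met.
(3) not open/obvious — not met.
Overall: F OR F OR F → false.

No — not liable.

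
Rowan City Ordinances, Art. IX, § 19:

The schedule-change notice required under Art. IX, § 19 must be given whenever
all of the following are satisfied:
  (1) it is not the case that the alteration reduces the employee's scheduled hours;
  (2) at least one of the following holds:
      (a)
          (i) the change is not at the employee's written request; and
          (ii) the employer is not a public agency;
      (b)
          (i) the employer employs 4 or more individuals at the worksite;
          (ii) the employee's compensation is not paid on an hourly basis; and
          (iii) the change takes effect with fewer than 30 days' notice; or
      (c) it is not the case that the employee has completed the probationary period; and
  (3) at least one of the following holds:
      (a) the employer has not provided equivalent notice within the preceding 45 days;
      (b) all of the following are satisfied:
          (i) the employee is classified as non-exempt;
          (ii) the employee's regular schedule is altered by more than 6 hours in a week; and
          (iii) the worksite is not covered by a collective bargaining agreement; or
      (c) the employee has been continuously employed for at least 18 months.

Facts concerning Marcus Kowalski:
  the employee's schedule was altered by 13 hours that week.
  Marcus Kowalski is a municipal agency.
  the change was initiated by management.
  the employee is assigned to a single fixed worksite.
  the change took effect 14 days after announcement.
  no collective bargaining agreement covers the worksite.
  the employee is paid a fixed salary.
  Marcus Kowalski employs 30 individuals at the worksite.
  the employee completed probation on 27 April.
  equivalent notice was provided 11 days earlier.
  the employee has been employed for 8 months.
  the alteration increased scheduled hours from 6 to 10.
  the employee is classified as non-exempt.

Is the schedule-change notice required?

(1) not (hours reduced) — met.
(i) not employee-requested — holds.
(ii) not (public agency) — not met.
(a) = T AND F = false.
(i) ≥ 4 at site — met.
(ii) not (hourly-paid) — holds.
(iii) < 30 days' notice — satisfied.
So (b) is satisfied (T AND T AND T).
(c) not (past probation) — not satisfied.
(2) = F OR T OR F = true.
(a) no recent notice — fails.
(i) non-exempt — met.
(ii) schedule shift > 6h — holds.
(iii) no CBA — satisfied.
(b) = T AND T AND T = true.
(c) tenure ≥ 18 mo. — fails.
So (3) is satisfied (F OR T OR F).
Overall: T AND T AND T → true.

Yes — required.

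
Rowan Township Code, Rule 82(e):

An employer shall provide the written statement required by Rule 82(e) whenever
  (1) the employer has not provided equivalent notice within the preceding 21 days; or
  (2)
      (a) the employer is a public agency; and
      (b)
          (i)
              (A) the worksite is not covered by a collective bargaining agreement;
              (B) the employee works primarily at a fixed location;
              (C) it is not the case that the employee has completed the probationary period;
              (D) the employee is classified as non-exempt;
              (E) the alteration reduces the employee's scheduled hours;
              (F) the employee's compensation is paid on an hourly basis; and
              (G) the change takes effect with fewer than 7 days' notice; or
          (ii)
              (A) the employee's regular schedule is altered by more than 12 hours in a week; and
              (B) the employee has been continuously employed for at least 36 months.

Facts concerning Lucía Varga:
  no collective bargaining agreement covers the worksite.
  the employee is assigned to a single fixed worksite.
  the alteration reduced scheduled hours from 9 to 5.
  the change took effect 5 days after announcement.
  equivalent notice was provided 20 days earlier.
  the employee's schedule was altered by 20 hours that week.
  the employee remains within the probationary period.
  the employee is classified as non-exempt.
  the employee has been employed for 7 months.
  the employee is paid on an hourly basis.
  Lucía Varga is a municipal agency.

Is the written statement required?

(1) no recent notice — fails.
(a) public agency — holds.
(A) no CBA — satisfied.
(B) fixed location — holds.
(C) not (past probation) — holds.
(D) non-exempt — holds.
(E) hours reduced — satisfied.
(F) hourly-paid — met.
(G) < 7 days' notice — met.
So (i) is satisfied (T AND T AND T AND T AND T AND T AND T).
(A) schedule shift > 12h — met.
(B) tenure ≥ 36 mo. — fails.
So (ii) is not satisfied (T AND F).
So (b) is satisfied (T OR F).
So (2) is satisfied (T AND T).
So Overall is satisfied (F OR T).

Yes — required.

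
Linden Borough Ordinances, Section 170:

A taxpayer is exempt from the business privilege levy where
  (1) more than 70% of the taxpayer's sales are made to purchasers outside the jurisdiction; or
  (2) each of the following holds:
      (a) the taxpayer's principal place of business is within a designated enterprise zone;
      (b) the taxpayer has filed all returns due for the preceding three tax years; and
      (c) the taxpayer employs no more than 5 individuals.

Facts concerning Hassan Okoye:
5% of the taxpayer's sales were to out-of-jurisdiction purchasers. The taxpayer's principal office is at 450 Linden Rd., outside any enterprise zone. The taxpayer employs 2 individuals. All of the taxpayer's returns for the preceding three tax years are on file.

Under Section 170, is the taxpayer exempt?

No — not exempt.

(1) >70% out-of-jur. sales — fails.
(a) in enterprise zone — not satisfied.
(b) returns current — holds.
(c) ≤ 5 employees — holds.
(2) = F AND T AND T = false.
So Overall is not satisfied (F OR F).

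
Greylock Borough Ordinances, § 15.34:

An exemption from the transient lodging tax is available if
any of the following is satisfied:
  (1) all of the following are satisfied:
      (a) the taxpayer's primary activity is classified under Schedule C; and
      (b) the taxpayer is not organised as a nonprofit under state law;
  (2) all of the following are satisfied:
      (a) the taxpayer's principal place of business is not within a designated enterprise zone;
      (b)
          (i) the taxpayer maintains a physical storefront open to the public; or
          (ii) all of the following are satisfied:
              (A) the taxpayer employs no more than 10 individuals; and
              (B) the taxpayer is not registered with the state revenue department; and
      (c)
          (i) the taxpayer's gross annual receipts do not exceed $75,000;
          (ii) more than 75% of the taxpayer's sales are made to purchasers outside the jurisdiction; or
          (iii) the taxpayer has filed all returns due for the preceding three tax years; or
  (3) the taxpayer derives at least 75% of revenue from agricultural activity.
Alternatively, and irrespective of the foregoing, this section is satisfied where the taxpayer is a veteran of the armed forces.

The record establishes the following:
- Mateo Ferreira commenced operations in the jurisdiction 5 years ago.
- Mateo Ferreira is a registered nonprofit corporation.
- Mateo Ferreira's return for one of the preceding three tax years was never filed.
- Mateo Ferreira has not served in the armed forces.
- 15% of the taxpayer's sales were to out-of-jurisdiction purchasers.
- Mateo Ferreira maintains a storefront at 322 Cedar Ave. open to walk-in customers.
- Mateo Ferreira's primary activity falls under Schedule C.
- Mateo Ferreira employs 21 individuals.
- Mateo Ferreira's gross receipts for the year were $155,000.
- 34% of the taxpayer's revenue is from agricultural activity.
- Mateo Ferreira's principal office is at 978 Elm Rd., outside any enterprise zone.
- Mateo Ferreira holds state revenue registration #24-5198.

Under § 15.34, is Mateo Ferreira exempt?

(a) Schedule C activity — holds.
(b) not (nonprofit) — not met.
(1) = T AND F = false.
(a) not (in enterprise zone) — satisfied.
(i) has storefront — met.
(A) ≤ 10 employees — not satisfied.
(B) not (state-registered) — fails.
(ii): F AND F → false.
(b): T OR F → true.
(i) receipts ≤ $75,000 — not met.
(ii) >75% out-of-jur. sales — fails.
(iii) returns current — not satisfied.
(c): F OR F OR F → false.
(2) = T AND T AND F = false.
(3) ≥75% agricultural — not satisfied.
Overall: F OR F OR F → false.
Exception (veteran) — not satisfied.
Result: main false OR exception false → false.

No — not exempt.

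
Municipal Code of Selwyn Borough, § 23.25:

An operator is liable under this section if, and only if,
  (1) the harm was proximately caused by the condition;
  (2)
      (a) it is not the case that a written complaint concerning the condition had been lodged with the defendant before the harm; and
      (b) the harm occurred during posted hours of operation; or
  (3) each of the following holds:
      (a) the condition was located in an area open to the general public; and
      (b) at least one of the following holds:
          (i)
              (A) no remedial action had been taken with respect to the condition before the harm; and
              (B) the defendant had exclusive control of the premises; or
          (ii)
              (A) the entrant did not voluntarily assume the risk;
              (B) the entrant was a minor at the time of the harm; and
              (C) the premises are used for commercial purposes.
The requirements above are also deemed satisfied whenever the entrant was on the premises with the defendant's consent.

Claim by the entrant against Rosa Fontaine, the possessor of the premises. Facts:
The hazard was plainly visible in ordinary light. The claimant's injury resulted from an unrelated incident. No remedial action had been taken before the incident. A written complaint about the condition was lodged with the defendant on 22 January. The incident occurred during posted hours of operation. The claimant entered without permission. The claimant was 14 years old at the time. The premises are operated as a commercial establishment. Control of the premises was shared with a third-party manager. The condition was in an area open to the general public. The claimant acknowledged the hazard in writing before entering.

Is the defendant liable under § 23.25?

(1) proximate cause — fails.
(a) not (complaint lodged) — fails.
(b) during posted hours — holds.
(2) = F AND T = false.
(a) public area — satisfied.
(A) no remedial action — holds.
(B) exclusive control — not met.
(i) = T AND F = false.
(A) no assumed risk — not satisfied.
(B) entrant a minor — holds.
(C) commercial use — satisfied.
So (ii) is not satisfied (F AND T AND T).
So (b) is not satisfied (F OR F).
So (3) is not satisfied (T AND F).
Overall = F OR F OR F = false.
Exception (consent to enter) — not satisfied.
Result: main false OR exception false → false.

No — not liable.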